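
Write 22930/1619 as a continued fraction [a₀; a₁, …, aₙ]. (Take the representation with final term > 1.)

[14; 6, 7, 1, 1, 5, 3]

22930 = 14·1619 + 264
1619 = 6·264 + 35
264 = 7·35 + 19
35 = 1·19 + 16
19 = 1·16 + 3
16 = 5·3 + 1
3 = 3·1 + 0  (stop)
So 22930/1619 = [14; 6, 7, 1, 1, 5, 3].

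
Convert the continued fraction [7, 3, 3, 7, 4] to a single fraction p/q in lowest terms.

2205/302

Using pₖ = aₖpₖ₋₁ + pₖ₋₂ and qₖ = aₖqₖ₋₁ + qₖ₋₂:
  k=0: a=7, p=7, q=1
  k=1: a=3, p=22, q=3
  k=2: a=3, p=73, q=10
  k=3: a=7, p=533, q=73
  k=4: a=4, p=2205, q=302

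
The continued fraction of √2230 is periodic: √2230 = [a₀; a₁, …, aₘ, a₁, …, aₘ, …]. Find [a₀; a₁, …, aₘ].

[47; 4, 2, 18, 2, 4, 94]

a₀ = ⌊√2230⌋ = 47.
With m₀=0, d₀=1 and mₖ₊₁ = dₖaₖ − mₖ, dₖ₊₁ = (n − mₖ₊₁²)/dₖ, aₖ₊₁ = ⌊(a₀+mₖ₊₁)/dₖ₊₁⌋:
  k=1: m=47, d=21, a=4
  k=2: m=37, d=41, a=2
  k=3: m=45, d=5, a=18
  k=4: m=45, d=41, a=2
  k=5: m=37, d=21, a=4
  k=6: m=47, d=1, a=94
d=1 and a=2a₀=94 at k=6, so the next step gives (m, d) = (47, 21) again — its k=1 value — and the period has length 6.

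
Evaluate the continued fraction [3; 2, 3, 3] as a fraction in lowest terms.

Fold from the inside: start with 3/1.
  3 + 1/3 = 10/3
  2 + 3/10 = 23/10
  3 + 10/23 = 79/23

79/23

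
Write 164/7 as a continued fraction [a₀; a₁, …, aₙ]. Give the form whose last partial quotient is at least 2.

[23; 2, 3]

164 = 23*7 + 3
7 = 2*3 + 1
3 = 3*1 + 0  (stop)
So 164/7 = [23; 2, 3].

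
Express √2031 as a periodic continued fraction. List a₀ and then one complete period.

[45; 15, 90]

a₀ = ⌊√2031⌋ = 45.
With m₀=0, d₀=1 and mₖ₊₁ = dₖaₖ − mₖ, dₖ₊₁ = (n − mₖ₊₁²)/dₖ, aₖ₊₁ = ⌊(a₀+mₖ₊₁)/dₖ₊₁⌋:
  k=1: m=45, d=6, a=15
  k=2: m=45, d=1, a=90
d=1 and a=2a₀=90 at k=2, so the next step gives (m, d) = (45, 6) again — its k=1 value — and the period has length 2.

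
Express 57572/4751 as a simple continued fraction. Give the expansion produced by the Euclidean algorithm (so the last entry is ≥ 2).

57572 = 12*4751 + 560
4751 = 8*560 + 271
560 = 2*271 + 18
271 = 15*18 + 1
18 = 18*1 + 0  (stop)
So 57572/4751 = [12; 8, 2, 15, 18].

[12; 8, 2, 15, 18]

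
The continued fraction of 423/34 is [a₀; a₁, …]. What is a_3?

1

423 = 12·34 + 15   →  a_0 = 12
34 = 2·15 + 4   →  a_1 = 2
15 = 3·4 + 3   →  a_2 = 3
4 = 1·3 + 1   →  a_3 = 1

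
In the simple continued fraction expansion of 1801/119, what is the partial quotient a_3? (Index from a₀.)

1801 = 15·119 + 16   →  a_0 = 15
119 = 7·16 + 7   →  a_1 = 7
16 = 2·7 + 2   →  a_2 = 2
7 = 3·2 + 1   →  a_3 = 3

3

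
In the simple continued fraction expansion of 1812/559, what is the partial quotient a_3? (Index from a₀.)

1812 = 3·559 + 135   →  a_0 = 3
559 = 4·135 + 19   →  a_1 = 4
135 = 7·19 + 2   →  a_2 = 7
19 = 9·2 + 1   →  a_3 = 9

9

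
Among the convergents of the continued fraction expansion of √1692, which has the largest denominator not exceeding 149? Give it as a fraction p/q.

√1692 = [41; 7, 2, 7, 82, …] (period length 4).
Convergents:
  p_0/q_0 = 41/1
  p_1/q_1 = 288/7
  p_2/q_2 = 617/15
  p_3/q_3 = 4607/112
  p_4/q_4 = 378391/9199
q_3 = 112 ≤ 149 < 9199 = q_4, so the answer is 4607/112.

4607/112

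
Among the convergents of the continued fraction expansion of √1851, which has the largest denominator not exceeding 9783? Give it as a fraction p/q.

√1851 = [43; 43, 86, …] (period length 2).
Convergents:
  p_0/q_0 = 43/1
  p_1/q_1 = 1850/43
  p_2/q_2 = 159143/3699
  p_3/q_3 = 6844999/159100
q_2 = 3699 ≤ 9783 < 159100 = q_3, so the answer is 159143/3699.

159143/3699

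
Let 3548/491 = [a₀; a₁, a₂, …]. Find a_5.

3

3548 = 7·491 + 111   →  a_0 = 7
491 = 4·111 + 47   →  a_1 = 4
111 = 2·47 + 17   →  a_2 = 2
47 = 2·17 + 13   →  a_3 = 2
17 = 1·13 + 4   →  a_4 = 1
13 = 3·4 + 1   →  a_5 = 3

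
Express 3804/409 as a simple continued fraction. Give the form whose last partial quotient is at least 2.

3804 = 9×409 + 123
409 = 3×123 + 40
123 = 3×40 + 3
40 = 13×3 + 1
3 = 3×1 + 0  (stop)
So 3804/409 = [9; 3, 3, 13, 3].

[9; 3, 3, 13, 3]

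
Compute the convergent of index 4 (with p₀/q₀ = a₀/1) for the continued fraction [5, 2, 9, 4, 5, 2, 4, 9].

2239/409

Using pₖ = aₖpₖ₋₁ + pₖ₋₂, qₖ = aₖqₖ₋₁ + qₖ₋₂ (with p₋₁=1, p₋₂=0, q₋₁=0, q₋₂=1):
  k=0: a=5, p=5, q=1
  k=1: a=2, p=11, q=2
  k=2: a=9, p=104, q=19
  k=3: a=4, p=427, q=78
  k=4: a=5, p=2239, q=409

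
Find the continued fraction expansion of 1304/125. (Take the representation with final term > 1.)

[10; 2, 3, 5, 1, 2]

1304 = 10·125 + 54
125 = 2·54 + 17
54 = 3·17 + 3
17 = 5·3 + 2
3 = 1·2 + 1
2 = 2·1 + 0  (stop)
So 1304/125 = [10; 2, 3, 5, 1, 2].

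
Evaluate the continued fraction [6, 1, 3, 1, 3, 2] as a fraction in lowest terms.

Using pₖ = aₖpₖ₋₁ + pₖ₋₂ and qₖ = aₖqₖ₋₁ + qₖ₋₂:
  k=0: a=6, p=6, q=1
  k=1: a=1, p=7, q=1
  k=2: a=3, p=27, q=4
  k=3: a=1, p=34, q=5
  k=4: a=3, p=129, q=19
  k=5: a=2, p=292, q=43

292/43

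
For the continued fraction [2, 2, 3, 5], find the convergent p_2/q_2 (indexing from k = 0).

Using pₖ = aₖpₖ₋₁ + pₖ₋₂, qₖ = aₖqₖ₋₁ + qₖ₋₂ (with p₋₁=1, p₋₂=0, q₋₁=0, q₋₂=1):
  k=0: a=2, p=2, q=1
  k=1: a=2, p=5, q=2
  k=2: a=3, p=17, q=7

17/7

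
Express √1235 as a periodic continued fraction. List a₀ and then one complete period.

a₀ = ⌊√1235⌋ = 35.

[35; 7, 70]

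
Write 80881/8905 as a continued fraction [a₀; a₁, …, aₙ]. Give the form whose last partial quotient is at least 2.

80881 = 9·8905 + 736
8905 = 12·736 + 73
736 = 10·73 + 6
73 = 12·6 + 1
6 = 6·1 + 0  (stop)
So 80881/8905 = [9; 12, 10, 12, 6].

[9; 12, 10, 12, 6]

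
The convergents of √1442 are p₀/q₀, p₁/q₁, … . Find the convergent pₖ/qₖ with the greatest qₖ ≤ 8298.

109630/2887

√1442 = [37; 1, 36, 1, 74, …] (period length 4).
Convergents:
  p_0/q_0 = 37/1
  p_1/q_1 = 38/1
  p_2/q_2 = 1405/37
  p_3/q_3 = 1443/38
  p_4/q_4 = 108187/2849
  p_5/q_5 = 109630/2887
  p_6/q_6 = 4054867/106781
q_5 = 2887 ≤ 8298 < 106781 = q_6, so the answer is 109630/2887.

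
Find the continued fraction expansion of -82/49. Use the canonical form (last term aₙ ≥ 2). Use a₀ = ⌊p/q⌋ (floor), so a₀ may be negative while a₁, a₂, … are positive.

[-2; 3, 16]

-82 = -2×49 + 16
49 = 3×16 + 1
16 = 16×1 + 0  (stop)
So -82/49 = [-2; 3, 16].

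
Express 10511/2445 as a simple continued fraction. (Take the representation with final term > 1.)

10511 = 4*2445 + 731
2445 = 3*731 + 252
731 = 2*252 + 227
252 = 1*227 + 25
227 = 9*25 + 2
25 = 12*2 + 1
2 = 2*1 + 0  (stop)
So 10511/2445 = [4; 3, 2, 1, 9, 12, 2].

[4; 3, 2, 1, 9, 12, 2]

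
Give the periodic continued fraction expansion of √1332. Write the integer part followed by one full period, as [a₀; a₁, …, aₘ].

[36; 2, 72]

a₀ = ⌊√1332⌋ = 36.
With m₀=0, d₀=1 and mₖ₊₁ = dₖaₖ − mₖ, dₖ₊₁ = (n − mₖ₊₁²)/dₖ, aₖ₊₁ = ⌊(a₀+mₖ₊₁)/dₖ₊₁⌋:
  k=1: m=36, d=36, a=2
  k=2: m=36, d=1, a=72
d=1 and a=2a₀=72 at k=2, so the next step gives (m, d) = (36, 36) again — its k=1 value — and the period has length 2.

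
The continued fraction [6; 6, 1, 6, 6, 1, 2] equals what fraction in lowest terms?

6029/981

Using pₖ = aₖpₖ₋₁ + pₖ₋₂ and qₖ = aₖqₖ₋₁ + qₖ₋₂:
  k=0: a=6, p=6, q=1
  k=1: a=6, p=37, q=6
  k=2: a=1, p=43, q=7
  k=3: a=6, p=295, q=48
  k=4: a=6, p=1813, q=295
  k=5: a=1, p=2108, q=343
  k=6: a=2, p=6029, q=981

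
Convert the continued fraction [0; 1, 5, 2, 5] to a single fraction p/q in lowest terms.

Fold from the inside: start with 5/1.
  2 + 1/5 = 11/5
  5 + 5/11 = 60/11
  1 + 11/60 = 71/60
  0 + 60/71 = 60/71

60/71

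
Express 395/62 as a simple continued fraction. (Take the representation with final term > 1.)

[6; 2, 1, 2, 3, 2]

395 = 6×62 + 23
62 = 2×23 + 16
23 = 1×16 + 7
16 = 2×7 + 2
7 = 3×2 + 1
2 = 2×1 + 0  (stop)
So 395/62 = [6; 2, 1, 2, 3, 2].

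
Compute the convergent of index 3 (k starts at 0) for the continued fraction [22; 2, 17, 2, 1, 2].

1619/72

Using pₖ = aₖpₖ₋₁ + pₖ₋₂, qₖ = aₖqₖ₋₁ + qₖ₋₂ (with p₋₁=1, p₋₂=0, q₋₁=0, q₋₂=1):
  k=0: a=22, p=22, q=1
  k=1: a=2, p=45, q=2
  k=2: a=17, p=787, q=35
  k=3: a=2, p=1619, q=72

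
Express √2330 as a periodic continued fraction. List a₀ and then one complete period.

[48; 3, 1, 2, 2, 1, 3, 96]

a₀ = ⌊√2330⌋ = 48.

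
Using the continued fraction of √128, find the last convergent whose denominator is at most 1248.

√128 = [11; 3, 5, 3, 22, …] (period length 4).
Convergents:
  p_0/q_0 = 11/1
  p_1/q_1 = 34/3
  p_2/q_2 = 181/16
  p_3/q_3 = 577/51
  p_4/q_4 = 12875/1138
  p_5/q_5 = 39202/3465
q_4 = 1138 ≤ 1248 < 3465 = q_5, so the answer is 12875/1138.

12875/1138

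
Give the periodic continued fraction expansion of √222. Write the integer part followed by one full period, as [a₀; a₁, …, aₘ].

a₀ = ⌊√222⌋ = 14.

[14; 1, 8, 1, 28]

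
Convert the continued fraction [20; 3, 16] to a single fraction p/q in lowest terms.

996/49

Fold from the inside: start with 16/1.
  3 + 1/16 = 49/16
  20 + 16/49 = 996/49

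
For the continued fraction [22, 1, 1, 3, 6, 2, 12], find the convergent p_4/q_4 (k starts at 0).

Using pₖ = aₖpₖ₋₁ + pₖ₋₂, qₖ = aₖqₖ₋₁ + qₖ₋₂ (with p₋₁=1, p₋₂=0, q₋₁=0, q₋₂=1):
  k=0: a=22, p=22, q=1
  k=1: a=1, p=23, q=1
  k=2: a=1, p=45, q=2
  k=3: a=3, p=158, q=7
  k=4: a=6, p=993, q=44

993/44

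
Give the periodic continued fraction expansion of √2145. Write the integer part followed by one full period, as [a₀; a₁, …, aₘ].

[46; 3, 5, 2, 5, 3, 92]

a₀ = ⌊√2145⌋ = 46.
With m₀=0, d₀=1 and mₖ₊₁ = dₖaₖ − mₖ, dₖ₊₁ = (n − mₖ₊₁²)/dₖ, aₖ₊₁ = ⌊(a₀+mₖ₊₁)/dₖ₊₁⌋:
  k=1: m=46, d=29, a=3
  k=2: m=41, d=16, a=5
  k=3: m=39, d=39, a=2
  k=4: m=39, d=16, a=5
  k=5: m=41, d=29, a=3
  k=6: m=46, d=1, a=92
d=1 and a=2a₀=92 at k=6, so the next step gives (m, d) = (46, 29) again — its k=1 value — and the period has length 6.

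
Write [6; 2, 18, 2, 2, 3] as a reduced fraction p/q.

4171/643

Using pₖ = aₖpₖ₋₁ + pₖ₋₂ and qₖ = aₖqₖ₋₁ + qₖ₋₂:
  k=0: a=6, p=6, q=1
  k=1: a=2, p=13, q=2
  k=2: a=18, p=240, q=37
  k=3: a=2, p=493, q=76
  k=4: a=2, p=1226, q=189
  k=5: a=3, p=4171, q=643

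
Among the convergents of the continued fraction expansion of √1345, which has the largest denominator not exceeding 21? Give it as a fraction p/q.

110/3

√1345 = [36; 1, 2, 14, 2, 1, 72, …] (period length 6).
Convergents:
  p_0/q_0 = 36/1
  p_1/q_1 = 37/1
  p_2/q_2 = 110/3
  p_3/q_3 = 1577/43
q_2 = 3 ≤ 21 < 43 = q_3, so the answer is 110/3.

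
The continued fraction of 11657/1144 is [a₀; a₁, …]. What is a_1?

11657 = 10·1144 + 217   →  a_0 = 10
1144 = 5·217 + 59   →  a_1 = 5

5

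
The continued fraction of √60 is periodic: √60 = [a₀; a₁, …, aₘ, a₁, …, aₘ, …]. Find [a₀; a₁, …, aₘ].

a₀ = ⌊√60⌋ = 7.
With m₀=0, d₀=1 and mₖ₊₁ = dₖaₖ − mₖ, dₖ₊₁ = (n − mₖ₊₁²)/dₖ, aₖ₊₁ = ⌊(a₀+mₖ₊₁)/dₖ₊₁⌋:
  k=1: m=7, d=11, a=1
  k=2: m=4, d=4, a=2
  k=3: m=4, d=11, a=1
  k=4: m=7, d=1, a=14
d=1 and a=2a₀=14 at k=4, so the next step gives (m, d) = (7, 11) again — its k=1 value — and the period has length 4.

[7; 1, 2, 1, 14]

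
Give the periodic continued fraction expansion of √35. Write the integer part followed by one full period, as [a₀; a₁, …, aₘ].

[5; 1, 10]

a₀ = ⌊√35⌋ = 5.
With m₀=0, d₀=1 and mₖ₊₁ = dₖaₖ − mₖ, dₖ₊₁ = (n − mₖ₊₁²)/dₖ, aₖ₊₁ = ⌊(a₀+mₖ₊₁)/dₖ₊₁⌋:
  k=1: m=5, d=10, a=1
  k=2: m=5, d=1, a=10
d=1 and a=2a₀=10 at k=2, so the next step gives (m, d) = (5, 10) again — its k=1 value — and the period has length 2.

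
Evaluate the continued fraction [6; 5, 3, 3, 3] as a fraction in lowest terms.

1083/175

Fold from the inside: start with 3/1.
  3 + 1/3 = 10/3
  3 + 3/10 = 33/10
  5 + 10/33 = 175/33
  6 + 33/175 = 1083/175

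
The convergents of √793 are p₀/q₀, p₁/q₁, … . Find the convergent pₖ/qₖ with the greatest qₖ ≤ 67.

√793 = [28; 6, 4, 6, 56, …] (period length 4).
Convergents:
  p_0/q_0 = 28/1
  p_1/q_1 = 169/6
  p_2/q_2 = 704/25
  p_3/q_3 = 4393/156
q_2 = 25 ≤ 67 < 156 = q_3, so the answer is 704/25.

704/25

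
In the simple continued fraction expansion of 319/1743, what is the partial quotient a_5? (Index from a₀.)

3

319 = 0·1743 + 319   →  a_0 = 0
1743 = 5·319 + 148   →  a_1 = 5
319 = 2·148 + 23   →  a_2 = 2
148 = 6·23 + 10   →  a_3 = 6
23 = 2·10 + 3   →  a_4 = 2
10 = 3·3 + 1   →  a_5 = 3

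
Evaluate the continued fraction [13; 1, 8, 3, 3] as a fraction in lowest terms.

1292/93

Fold from the inside: start with 3/1.
  3 + 1/3 = 10/3
  8 + 3/10 = 83/10
  1 + 10/83 = 93/83
  13 + 83/93 = 1292/93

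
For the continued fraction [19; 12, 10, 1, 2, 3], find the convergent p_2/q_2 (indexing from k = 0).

2309/121

Using pₖ = aₖpₖ₋₁ + pₖ₋₂, qₖ = aₖqₖ₋₁ + qₖ₋₂ (with p₋₁=1, p₋₂=0, q₋₁=0, q₋₂=1):
  k=0: a=19, p=19, q=1
  k=1: a=12, p=229, q=12
  k=2: a=10, p=2309, q=121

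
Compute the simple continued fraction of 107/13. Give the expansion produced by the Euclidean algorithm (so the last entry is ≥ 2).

107 = 8·13 + 3
13 = 4·3 + 1
3 = 3·1 + 0  (stop)
So 107/13 = [8; 4, 3].

[8; 4, 3]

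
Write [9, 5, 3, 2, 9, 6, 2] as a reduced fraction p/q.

Fold from the inside: start with 2/1.
  6 + 1/2 = 13/2
  9 + 2/13 = 119/13
  2 + 13/119 = 251/119
  3 + 119/251 = 872/251
  5 + 251/872 = 4611/872
  9 + 872/4611 = 42371/4611

42371/4611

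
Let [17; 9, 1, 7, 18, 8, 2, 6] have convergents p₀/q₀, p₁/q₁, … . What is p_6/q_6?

419015/24502

Using pₖ = aₖpₖ₋₁ + pₖ₋₂, qₖ = aₖqₖ₋₁ + qₖ₋₂ (with p₋₁=1, p₋₂=0, q₋₁=0, q₋₂=1):
  k=0: a=17, p=17, q=1
  k=1: a=9, p=154, q=9
  k=2: a=1, p=171, q=10
  k=3: a=7, p=1351, q=79
  k=4: a=18, p=24489, q=1432
  k=5: a=8, p=197263, q=11535
  k=6: a=2, p=419015, q=24502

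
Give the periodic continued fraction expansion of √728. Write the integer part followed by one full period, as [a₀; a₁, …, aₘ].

a₀ = ⌊√728⌋ = 26.

[26; 1, 52]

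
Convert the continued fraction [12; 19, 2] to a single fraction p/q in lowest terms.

Fold from the inside: start with 2/1.
  19 + 1/2 = 39/2
  12 + 2/39 = 470/39

470/39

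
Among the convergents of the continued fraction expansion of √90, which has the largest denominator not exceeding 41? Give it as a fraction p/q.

351/37

√90 = [9; 2, 18, …] (period length 2).
Convergents:
  p_0/q_0 = 9/1
  p_1/q_1 = 19/2
  p_2/q_2 = 351/37
  p_3/q_3 = 721/76
q_2 = 37 ≤ 41 < 76 = q_3, so the answer is 351/37.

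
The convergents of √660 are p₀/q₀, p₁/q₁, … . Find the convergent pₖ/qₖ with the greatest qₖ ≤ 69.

√660 = [25; 1, 2, 4, 2, 1, 50, …] (period length 6).
Convergents:
  p_0/q_0 = 25/1
  p_1/q_1 = 26/1
  p_2/q_2 = 77/3
  p_3/q_3 = 334/13
  p_4/q_4 = 745/29
  p_5/q_5 = 1079/42
  p_6/q_6 = 54695/2129
q_5 = 42 ≤ 69 < 2129 = q_6, so the answer is 1079/42.

1079/42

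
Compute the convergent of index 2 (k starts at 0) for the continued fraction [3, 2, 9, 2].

Using pₖ = aₖpₖ₋₁ + pₖ₋₂, qₖ = aₖqₖ₋₁ + qₖ₋₂ (with p₋₁=1, p₋₂=0, q₋₁=0, q₋₂=1):
  k=0: a=3, p=3, q=1
  k=1: a=2, p=7, q=2
  k=2: a=9, p=66, q=19

66/19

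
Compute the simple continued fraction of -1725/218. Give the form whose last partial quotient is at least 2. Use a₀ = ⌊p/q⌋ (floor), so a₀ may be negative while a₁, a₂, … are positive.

-1725 = -8×218 + 19
218 = 11×19 + 9
19 = 2×9 + 1
9 = 9×1 + 0  (stop)
So -1725/218 = [-8; 11, 2, 9].

[-8; 11, 2, 9]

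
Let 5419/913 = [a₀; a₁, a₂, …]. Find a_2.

5419 = 5·913 + 854   →  a_0 = 5
913 = 1·854 + 59   →  a_1 = 1
854 = 14·59 + 28   →  a_2 = 14

14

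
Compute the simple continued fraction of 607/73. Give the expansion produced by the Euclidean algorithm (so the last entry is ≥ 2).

607 = 8·73 + 23
73 = 3·23 + 4
23 = 5·4 + 3
4 = 1·3 + 1
3 = 3·1 + 0  (stop)
So 607/73 = [8; 3, 5, 1, 3].

[8; 3, 5, 1, 3]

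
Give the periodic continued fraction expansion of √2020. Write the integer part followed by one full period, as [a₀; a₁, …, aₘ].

a₀ = ⌊√2020⌋ = 44.
With m₀=0, d₀=1 and mₖ₊₁ = dₖaₖ − mₖ, dₖ₊₁ = (n − mₖ₊₁²)/dₖ, aₖ₊₁ = ⌊(a₀+mₖ₊₁)/dₖ₊₁⌋:
  k=1: m=44, d=84, a=1
  k=2: m=40, d=5, a=16
  k=3: m=40, d=84, a=1
  k=4: m=44, d=1, a=88
d=1 and a=2a₀=88 at k=4, so the next step gives (m, d) = (44, 84) again — its k=1 value — and the period has length 4.

[44; 1, 16, 1, 88]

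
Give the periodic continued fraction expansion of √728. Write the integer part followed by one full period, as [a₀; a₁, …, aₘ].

[26; 1, 52]

a₀ = ⌊√728⌋ = 26.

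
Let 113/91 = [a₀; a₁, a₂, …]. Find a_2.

7

113 = 1·91 + 22   →  a_0 = 1
91 = 4·22 + 3   →  a_1 = 4
22 = 7·3 + 1   →  a_2 = 7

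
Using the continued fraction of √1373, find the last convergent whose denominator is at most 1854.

25382/685

√1373 = [37; 18, 1, 1, 18, 74, …] (period length 5).
Convergents:
  p_0/q_0 = 37/1
  p_1/q_1 = 667/18
  p_2/q_2 = 704/19
  p_3/q_3 = 1371/37
  p_4/q_4 = 25382/685
  p_5/q_5 = 1879639/50727
q_4 = 685 ≤ 1854 < 50727 = q_5, so the answer is 25382/685.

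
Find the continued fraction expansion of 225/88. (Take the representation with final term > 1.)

[2; 1, 1, 3, 1, 9]

225 = 2·88 + 49
88 = 1·49 + 39
49 = 1·39 + 10
39 = 3·10 + 9
10 = 1·9 + 1
9 = 9·1 + 0  (stop)
So 225/88 = [2; 1, 1, 3, 1, 9].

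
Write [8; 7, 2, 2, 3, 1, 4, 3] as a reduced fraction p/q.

20313/2497

Using pₖ = aₖpₖ₋₁ + pₖ₋₂ and qₖ = aₖqₖ₋₁ + qₖ₋₂:
  k=0: a=8, p=8, q=1
  k=1: a=7, p=57, q=7
  k=2: a=2, p=122, q=15
  k=3: a=2, p=301, q=37
  k=4: a=3, p=1025, q=126
  k=5: a=1, p=1326, q=163
  k=6: a=4, p=6329, q=778
  k=7: a=3, p=20313, q=2497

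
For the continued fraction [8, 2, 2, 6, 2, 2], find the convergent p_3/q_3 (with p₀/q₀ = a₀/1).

Using pₖ = aₖpₖ₋₁ + pₖ₋₂, qₖ = aₖqₖ₋₁ + qₖ₋₂ (with p₋₁=1, p₋₂=0, q₋₁=0, q₋₂=1):
  k=0: a=8, p=8, q=1
  k=1: a=2, p=17, q=2
  k=2: a=2, p=42, q=5
  k=3: a=6, p=269, q=32

269/32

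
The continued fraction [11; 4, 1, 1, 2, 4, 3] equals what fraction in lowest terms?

Fold from the inside: start with 3/1.
  4 + 1/3 = 13/3
  2 + 3/13 = 29/13
  1 + 13/29 = 42/29
  1 + 29/42 = 71/42
  4 + 42/71 = 326/71
  11 + 71/326 = 3657/326

3657/326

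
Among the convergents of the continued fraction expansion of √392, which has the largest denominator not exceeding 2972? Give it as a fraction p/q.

19601/990

√392 = [19; 1, 3, 1, 38, …] (period length 4).
Convergents:
  p_0/q_0 = 19/1
  p_1/q_1 = 20/1
  p_2/q_2 = 79/4
  p_3/q_3 = 99/5
  p_4/q_4 = 3841/194
  p_5/q_5 = 3940/199
  p_6/q_6 = 15661/791
  p_7/q_7 = 19601/990
  p_8/q_8 = 760499/38411
q_7 = 990 ≤ 2972 < 38411 = q_8, so the answer is 19601/990.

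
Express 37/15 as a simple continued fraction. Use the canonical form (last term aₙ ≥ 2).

[2; 2, 7]

37 = 2×15 + 7
15 = 2×7 + 1
7 = 7×1 + 0  (stop)
So 37/15 = [2; 2, 7].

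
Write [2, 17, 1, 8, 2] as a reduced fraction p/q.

Fold from the inside: start with 2/1.
  8 + 1/2 = 17/2
  1 + 2/17 = 19/17
  17 + 17/19 = 340/19
  2 + 19/340 = 699/340

699/340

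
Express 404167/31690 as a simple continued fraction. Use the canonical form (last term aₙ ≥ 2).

404167 = 12·31690 + 23887
31690 = 1·23887 + 7803
23887 = 3·7803 + 478
7803 = 16·478 + 155
478 = 3·155 + 13
155 = 11·13 + 12
13 = 1·12 + 1
12 = 12·1 + 0  (stop)
So 404167/31690 = [12; 1, 3, 16, 3, 11, 1, 12].

[12; 1, 3, 16, 3, 11, 1, 12]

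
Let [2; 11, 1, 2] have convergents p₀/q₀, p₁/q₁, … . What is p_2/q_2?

Using pₖ = aₖpₖ₋₁ + pₖ₋₂, qₖ = aₖqₖ₋₁ + qₖ₋₂ (with p₋₁=1, p₋₂=0, q₋₁=0, q₋₂=1):
  k=0: a=2, p=2, q=1
  k=1: a=11, p=23, q=11
  k=2: a=1, p=25, q=12

25/12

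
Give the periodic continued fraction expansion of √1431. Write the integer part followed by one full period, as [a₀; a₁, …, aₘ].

[37; 1, 4, 1, 4, 1, 74]

a₀ = ⌊√1431⌋ = 37.
With m₀=0, d₀=1 and mₖ₊₁ = dₖaₖ − mₖ, dₖ₊₁ = (n − mₖ₊₁²)/dₖ, aₖ₊₁ = ⌊(a₀+mₖ₊₁)/dₖ₊₁⌋:
  k=1: m=37, d=62, a=1
  k=2: m=25, d=13, a=4
  k=3: m=27, d=54, a=1
  k=4: m=27, d=13, a=4
  k=5: m=25, d=62, a=1
  k=6: m=37, d=1, a=74
d=1 and a=2a₀=74 at k=6, so the next step gives (m, d) = (37, 62) again — its k=1 value — and the period has length 6.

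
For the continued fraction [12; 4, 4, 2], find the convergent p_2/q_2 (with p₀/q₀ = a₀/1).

Using pₖ = aₖpₖ₋₁ + pₖ₋₂, qₖ = aₖqₖ₋₁ + qₖ₋₂ (with p₋₁=1, p₋₂=0, q₋₁=0, q₋₂=1):
  k=0: a=12, p=12, q=1
  k=1: a=4, p=49, q=4
  k=2: a=4, p=208, q=17

208/17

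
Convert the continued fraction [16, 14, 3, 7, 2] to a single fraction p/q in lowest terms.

Fold from the inside: start with 2/1.
  7 + 1/2 = 15/2
  3 + 2/15 = 47/15
  14 + 15/47 = 673/47
  16 + 47/673 = 10815/673

10815/673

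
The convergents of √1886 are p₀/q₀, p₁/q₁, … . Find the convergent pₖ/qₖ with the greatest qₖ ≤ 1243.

√1886 = [43; 2, 2, 1, 42, 1, 2, 2, 86, …] (period length 8).
Convergents:
  p_0/q_0 = 43/1
  p_1/q_1 = 87/2
  p_2/q_2 = 217/5
  p_3/q_3 = 304/7
  p_4/q_4 = 12985/299
  p_5/q_5 = 13289/306
  p_6/q_6 = 39563/911
  p_7/q_7 = 92415/2128
q_6 = 911 ≤ 1243 < 2128 = q_7, so the answer is 39563/911.

39563/911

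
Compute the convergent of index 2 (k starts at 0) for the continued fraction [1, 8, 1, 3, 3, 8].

Using pₖ = aₖpₖ₋₁ + pₖ₋₂, qₖ = aₖqₖ₋₁ + qₖ₋₂ (with p₋₁=1, p₋₂=0, q₋₁=0, q₋₂=1):
  k=0: a=1, p=1, q=1
  k=1: a=8, p=9, q=8
  k=2: a=1, p=10, q=9

10/9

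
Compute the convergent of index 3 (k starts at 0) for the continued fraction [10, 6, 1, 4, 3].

Using pₖ = aₖpₖ₋₁ + pₖ₋₂, qₖ = aₖqₖ₋₁ + qₖ₋₂ (with p₋₁=1, p₋₂=0, q₋₁=0, q₋₂=1):
  k=0: a=10, p=10, q=1
  k=1: a=6, p=61, q=6
  k=2: a=1, p=71, q=7
  k=3: a=4, p=345, q=34

345/34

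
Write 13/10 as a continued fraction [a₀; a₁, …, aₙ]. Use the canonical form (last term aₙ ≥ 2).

13 = 1·10 + 3
10 = 3·3 + 1
3 = 3·1 + 0  (stop)
So 13/10 = [1; 3, 3].

[1; 3, 3]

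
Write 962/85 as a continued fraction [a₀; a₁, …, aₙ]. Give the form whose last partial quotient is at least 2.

962 = 11×85 + 27
85 = 3×27 + 4
27 = 6×4 + 3
4 = 1×3 + 1
3 = 3×1 + 0  (stop)
So 962/85 = [11; 3, 6, 1, 3].

[11; 3, 6, 1, 3]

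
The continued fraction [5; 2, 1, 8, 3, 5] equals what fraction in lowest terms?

2304/431

Fold from the inside: start with 5/1.
  3 + 1/5 = 16/5
  8 + 5/16 = 133/16
  1 + 16/133 = 149/133
  2 + 133/149 = 431/149
  5 + 149/431 = 2304/431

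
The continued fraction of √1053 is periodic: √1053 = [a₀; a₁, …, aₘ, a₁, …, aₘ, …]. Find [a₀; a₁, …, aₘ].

a₀ = ⌊√1053⌋ = 32.
With m₀=0, d₀=1 and mₖ₊₁ = dₖaₖ − mₖ, dₖ₊₁ = (n − mₖ₊₁²)/dₖ, aₖ₊₁ = ⌊(a₀+mₖ₊₁)/dₖ₊₁⌋:
  k=1: m=32, d=29, a=2
  k=2: m=26, d=13, a=4
  k=3: m=26, d=29, a=2
  k=4: m=32, d=1, a=64
d=1 and a=2a₀=64 at k=4, so the next step gives (m, d) = (32, 29) again — its k=1 value — and the period has length 4.

[32; 2, 4, 2, 64]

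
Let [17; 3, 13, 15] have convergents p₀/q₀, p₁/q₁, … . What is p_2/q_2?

693/40

Using pₖ = aₖpₖ₋₁ + pₖ₋₂, qₖ = aₖqₖ₋₁ + qₖ₋₂ (with p₋₁=1, p₋₂=0, q₋₁=0, q₋₂=1):
  k=0: a=17, p=17, q=1
  k=1: a=3, p=52, q=3
  k=2: a=13, p=693, q=40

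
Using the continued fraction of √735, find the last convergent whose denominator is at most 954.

√735 = [27; 9, 54, …] (period length 2).
Convergents:
  p_0/q_0 = 27/1
  p_1/q_1 = 244/9
  p_2/q_2 = 13203/487
  p_3/q_3 = 119071/4392
q_2 = 487 ≤ 954 < 4392 = q_3, so the answer is 13203/487.

13203/487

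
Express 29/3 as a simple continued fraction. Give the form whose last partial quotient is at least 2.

29 = 9*3 + 2
3 = 1*2 + 1
2 = 2*1 + 0  (stop)
So 29/3 = [9; 1, 2].

[9; 1, 2]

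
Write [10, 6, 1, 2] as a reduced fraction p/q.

203/20

Using pₖ = aₖpₖ₋₁ + pₖ₋₂ and qₖ = aₖqₖ₋₁ + qₖ₋₂:
  k=0: a=10, p=10, q=1
  k=1: a=6, p=61, q=6
  k=2: a=1, p=71, q=7
  k=3: a=2, p=203, q=20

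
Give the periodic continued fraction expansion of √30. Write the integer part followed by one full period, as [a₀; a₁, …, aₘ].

a₀ = ⌊√30⌋ = 5.
With m₀=0, d₀=1 and mₖ₊₁ = dₖaₖ − mₖ, dₖ₊₁ = (n − mₖ₊₁²)/dₖ, aₖ₊₁ = ⌊(a₀+mₖ₊₁)/dₖ₊₁⌋:
  k=1: m=5, d=5, a=2
  k=2: m=5, d=1, a=10
d=1 and a=2a₀=10 at k=2, so the next step gives (m, d) = (5, 5) again — its k=1 value — and the period has length 2.

[5; 2, 10]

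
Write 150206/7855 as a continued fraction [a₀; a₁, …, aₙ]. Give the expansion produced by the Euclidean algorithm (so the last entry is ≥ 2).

[19; 8, 5, 1, 3, 13, 1, 2]

150206 = 19×7855 + 961
7855 = 8×961 + 167
961 = 5×167 + 126
167 = 1×126 + 41
126 = 3×41 + 3
41 = 13×3 + 2
3 = 1×2 + 1
2 = 2×1 + 0  (stop)
So 150206/7855 = [19; 8, 5, 1, 3, 13, 1, 2].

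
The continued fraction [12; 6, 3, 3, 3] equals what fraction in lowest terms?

Using pₖ = aₖpₖ₋₁ + pₖ₋₂ and qₖ = aₖqₖ₋₁ + qₖ₋₂:
  k=0: a=12, p=12, q=1
  k=1: a=6, p=73, q=6
  k=2: a=3, p=231, q=19
  k=3: a=3, p=766, q=63
  k=4: a=3, p=2529, q=208

2529/208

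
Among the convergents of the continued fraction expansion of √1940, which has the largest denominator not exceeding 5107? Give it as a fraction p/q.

85316/1937

√1940 = [44; 22, 88, …] (period length 2).
Convergents:
  p_0/q_0 = 44/1
  p_1/q_1 = 969/22
  p_2/q_2 = 85316/1937
  p_3/q_3 = 1877921/42636
q_2 = 1937 ≤ 5107 < 42636 = q_3, so the answer is 85316/1937.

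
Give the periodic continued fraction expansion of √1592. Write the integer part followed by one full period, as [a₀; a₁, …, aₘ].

[39; 1, 8, 1, 78]

a₀ = ⌊√1592⌋ = 39.
With m₀=0, d₀=1 and mₖ₊₁ = dₖaₖ − mₖ, dₖ₊₁ = (n − mₖ₊₁²)/dₖ, aₖ₊₁ = ⌊(a₀+mₖ₊₁)/dₖ₊₁⌋:
  k=1: m=39, d=71, a=1
  k=2: m=32, d=8, a=8
  k=3: m=32, d=71, a=1
  k=4: m=39, d=1, a=78
d=1 and a=2a₀=78 at k=4, so the next step gives (m, d) = (39, 71) again — its k=1 value — and the period has length 4.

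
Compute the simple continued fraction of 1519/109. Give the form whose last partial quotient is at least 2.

1519 = 13*109 + 102
109 = 1*102 + 7
102 = 14*7 + 4
7 = 1*4 + 3
4 = 1*3 + 1
3 = 3*1 + 0  (stop)
So 1519/109 = [13; 1, 14, 1, 1, 3].

[13; 1, 14, 1, 1, 3]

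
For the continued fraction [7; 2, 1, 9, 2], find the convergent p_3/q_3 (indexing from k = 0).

Using pₖ = aₖpₖ₋₁ + pₖ₋₂, qₖ = aₖqₖ₋₁ + qₖ₋₂ (with p₋₁=1, p₋₂=0, q₋₁=0, q₋₂=1):
  k=0: a=7, p=7, q=1
  k=1: a=2, p=15, q=2
  k=2: a=1, p=22, q=3
  k=3: a=9, p=213, q=29

213/29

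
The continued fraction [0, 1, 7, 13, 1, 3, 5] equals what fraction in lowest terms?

Using pₖ = aₖpₖ₋₁ + pₖ₋₂ and qₖ = aₖqₖ₋₁ + qₖ₋₂:
  k=0: a=0, p=0, q=1
  k=1: a=1, p=1, q=1
  k=2: a=7, p=7, q=8
  k=3: a=13, p=92, q=105
  k=4: a=1, p=99, q=113
  k=5: a=3, p=389, q=444
  k=6: a=5, p=2044, q=2333

2044/2333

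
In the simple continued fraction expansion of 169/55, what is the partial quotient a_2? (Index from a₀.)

1

169 = 3·55 + 4   →  a_0 = 3
55 = 13·4 + 3   →  a_1 = 13
4 = 1·3 + 1   →  a_2 = 1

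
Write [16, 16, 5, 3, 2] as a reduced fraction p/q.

9621/599

Using pₖ = aₖpₖ₋₁ + pₖ₋₂ and qₖ = aₖqₖ₋₁ + qₖ₋₂:
  k=0: a=16, p=16, q=1
  k=1: a=16, p=257, q=16
  k=2: a=5, p=1301, q=81
  k=3: a=3, p=4160, q=259
  k=4: a=2, p=9621, q=599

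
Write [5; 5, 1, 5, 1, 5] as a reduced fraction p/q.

1241/240

Using pₖ = aₖpₖ₋₁ + pₖ₋₂ and qₖ = aₖqₖ₋₁ + qₖ₋₂:
  k=0: a=5, p=5, q=1
  k=1: a=5, p=26, q=5
  k=2: a=1, p=31, q=6
  k=3: a=5, p=181, q=35
  k=4: a=1, p=212, q=41
  k=5: a=5, p=1241, q=240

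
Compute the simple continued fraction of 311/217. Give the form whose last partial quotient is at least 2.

[1; 2, 3, 4, 7]

311 = 1×217 + 94
217 = 2×94 + 29
94 = 3×29 + 7
29 = 4×7 + 1
7 = 7×1 + 0  (stop)
So 311/217 = [1; 2, 3, 4, 7].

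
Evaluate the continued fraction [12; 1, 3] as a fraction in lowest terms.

51/4

Using pₖ = aₖpₖ₋₁ + pₖ₋₂ and qₖ = aₖqₖ₋₁ + qₖ₋₂:
  k=0: a=12, p=12, q=1
  k=1: a=1, p=13, q=1
  k=2: a=3, p=51, q=4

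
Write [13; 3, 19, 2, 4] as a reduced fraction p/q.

7117/534

Fold from the inside: start with 4/1.
  2 + 1/4 = 9/4
  19 + 4/9 = 175/9
  3 + 9/175 = 534/175
  13 + 175/534 = 7117/534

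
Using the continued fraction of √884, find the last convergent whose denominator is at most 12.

327/11

√884 = [29; 1, 2, 1, 2, 1, 2, 1, 58, …] (period length 8).
Convergents:
  p_0/q_0 = 29/1
  p_1/q_1 = 30/1
  p_2/q_2 = 89/3
  p_3/q_3 = 119/4
  p_4/q_4 = 327/11
  p_5/q_5 = 446/15
q_4 = 11 ≤ 12 < 15 = q_5, so the answer is 327/11.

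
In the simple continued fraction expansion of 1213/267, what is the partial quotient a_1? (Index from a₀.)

1

1213 = 4·267 + 145   →  a_0 = 4
267 = 1·145 + 122   →  a_1 = 1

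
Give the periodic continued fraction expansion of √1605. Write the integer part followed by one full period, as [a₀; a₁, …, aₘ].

[40; 16, 80]

a₀ = ⌊√1605⌋ = 40.
With m₀=0, d₀=1 and mₖ₊₁ = dₖaₖ − mₖ, dₖ₊₁ = (n − mₖ₊₁²)/dₖ, aₖ₊₁ = ⌊(a₀+mₖ₊₁)/dₖ₊₁⌋:
  k=1: m=40, d=5, a=16
  k=2: m=40, d=1, a=80
d=1 and a=2a₀=80 at k=2, so the next step gives (m, d) = (40, 5) again — its k=1 value — and the period has length 2.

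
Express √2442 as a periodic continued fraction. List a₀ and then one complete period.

[49; 2, 2, 2, 98]

a₀ = ⌊√2442⌋ = 49.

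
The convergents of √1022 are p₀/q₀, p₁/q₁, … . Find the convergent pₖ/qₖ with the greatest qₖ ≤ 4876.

√1022 = [31; 1, 30, 1, 62, …] (period length 4).
Convergents:
  p_0/q_0 = 31/1
  p_1/q_1 = 32/1
  p_2/q_2 = 991/31
  p_3/q_3 = 1023/32
  p_4/q_4 = 64417/2015
  p_5/q_5 = 65440/2047
  p_6/q_6 = 2027617/63425
q_5 = 2047 ≤ 4876 < 63425 = q_6, so the answer is 65440/2047.

65440/2047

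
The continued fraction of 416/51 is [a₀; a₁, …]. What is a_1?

416 = 8·51 + 8   →  a_0 = 8
51 = 6·8 + 3   →  a_1 = 6

6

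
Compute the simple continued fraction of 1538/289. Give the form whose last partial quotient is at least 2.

1538 = 5·289 + 93
289 = 3·93 + 10
93 = 9·10 + 3
10 = 3·3 + 1
3 = 3·1 + 0  (stop)
So 1538/289 = [5; 3, 9, 3, 3].

[5; 3, 9, 3, 3]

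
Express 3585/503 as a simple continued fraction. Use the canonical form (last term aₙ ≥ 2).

[7; 7, 1, 6, 9]

3585 = 7·503 + 64
503 = 7·64 + 55
64 = 1·55 + 9
55 = 6·9 + 1
9 = 9·1 + 0  (stop)
So 3585/503 = [7; 7, 1, 6, 9].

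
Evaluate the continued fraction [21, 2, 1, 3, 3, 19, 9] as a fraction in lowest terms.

134383/6291

Fold from the inside: start with 9/1.
  19 + 1/9 = 172/9
  3 + 9/172 = 525/172
  3 + 172/525 = 1747/525
  1 + 525/1747 = 2272/1747
  2 + 1747/2272 = 6291/2272
  21 + 2272/6291 = 134383/6291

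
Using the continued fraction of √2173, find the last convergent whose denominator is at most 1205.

56125/1204

√2173 = [46; 1, 1, 1, 1, 1, 1, 92, …] (period length 7).
Convergents:
  p_0/q_0 = 46/1
  p_1/q_1 = 47/1
  p_2/q_2 = 93/2
  p_3/q_3 = 140/3
  p_4/q_4 = 233/5
  p_5/q_5 = 373/8
  p_6/q_6 = 606/13
  p_7/q_7 = 56125/1204
  p_8/q_8 = 56731/1217
q_7 = 1204 ≤ 1205 < 1217 = q_8, so the answer is 56125/1204.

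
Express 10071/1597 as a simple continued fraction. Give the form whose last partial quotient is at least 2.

10071 = 6·1597 + 489
1597 = 3·489 + 130
489 = 3·130 + 99
130 = 1·99 + 31
99 = 3·31 + 6
31 = 5·6 + 1
6 = 6·1 + 0  (stop)
So 10071/1597 = [6; 3, 3, 1, 3, 5, 6].

[6; 3, 3, 1, 3, 5, 6]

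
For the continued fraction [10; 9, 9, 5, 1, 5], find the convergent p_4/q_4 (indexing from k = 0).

5065/501

Using pₖ = aₖpₖ₋₁ + pₖ₋₂, qₖ = aₖqₖ₋₁ + qₖ₋₂ (with p₋₁=1, p₋₂=0, q₋₁=0, q₋₂=1):
  k=0: a=10, p=10, q=1
  k=1: a=9, p=91, q=9
  k=2: a=9, p=829, q=82
  k=3: a=5, p=4236, q=419
  k=4: a=1, p=5065, q=501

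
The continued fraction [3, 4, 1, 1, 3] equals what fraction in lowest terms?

103/32

Using pₖ = aₖpₖ₋₁ + pₖ₋₂ and qₖ = aₖqₖ₋₁ + qₖ₋₂:
  k=0: a=3, p=3, q=1
  k=1: a=4, p=13, q=4
  k=2: a=1, p=16, q=5
  k=3: a=1, p=29, q=9
  k=4: a=3, p=103, q=32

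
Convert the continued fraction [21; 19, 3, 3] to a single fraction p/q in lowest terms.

Using pₖ = aₖpₖ₋₁ + pₖ₋₂ and qₖ = aₖqₖ₋₁ + qₖ₋₂:
  k=0: a=21, p=21, q=1
  k=1: a=19, p=400, q=19
  k=2: a=3, p=1221, q=58
  k=3: a=3, p=4063, q=193

4063/193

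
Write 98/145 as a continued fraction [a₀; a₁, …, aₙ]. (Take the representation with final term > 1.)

[0; 1, 2, 11, 1, 3]

98 = 0*145 + 98
145 = 1*98 + 47
98 = 2*47 + 4
47 = 11*4 + 3
4 = 1*3 + 1
3 = 3*1 + 0  (stop)
So 98/145 = [0; 1, 2, 11, 1, 3].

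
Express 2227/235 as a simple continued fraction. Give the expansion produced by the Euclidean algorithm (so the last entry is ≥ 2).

2227 = 9*235 + 112
235 = 2*112 + 11
112 = 10*11 + 2
11 = 5*2 + 1
2 = 2*1 + 0  (stop)
So 2227/235 = [9; 2, 10, 5, 2].

[9; 2, 10, 5, 2]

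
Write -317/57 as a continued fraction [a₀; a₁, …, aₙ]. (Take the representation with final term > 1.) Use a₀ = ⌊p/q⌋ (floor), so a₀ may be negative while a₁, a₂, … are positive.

-317 = -6*57 + 25
57 = 2*25 + 7
25 = 3*7 + 4
7 = 1*4 + 3
4 = 1*3 + 1
3 = 3*1 + 0  (stop)
So -317/57 = [-6; 2, 3, 1, 1, 3].

[-6; 2, 3, 1, 1, 3]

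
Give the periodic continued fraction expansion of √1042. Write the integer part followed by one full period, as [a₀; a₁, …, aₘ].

[32; 3, 1, 1, 3, 64]

a₀ = ⌊√1042⌋ = 32.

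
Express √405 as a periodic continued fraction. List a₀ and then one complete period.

[20; 8, 40]

a₀ = ⌊√405⌋ = 20.
With m₀=0, d₀=1 and mₖ₊₁ = dₖaₖ − mₖ, dₖ₊₁ = (n − mₖ₊₁²)/dₖ, aₖ₊₁ = ⌊(a₀+mₖ₊₁)/dₖ₊₁⌋:
  k=1: m=20, d=5, a=8
  k=2: m=20, d=1, a=40
d=1 and a=2a₀=40 at k=2, so the next step gives (m, d) = (20, 5) again — its k=1 value — and the period has length 2.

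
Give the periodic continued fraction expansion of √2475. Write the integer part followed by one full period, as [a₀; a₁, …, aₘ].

[49; 1, 2, 1, 98]

a₀ = ⌊√2475⌋ = 49.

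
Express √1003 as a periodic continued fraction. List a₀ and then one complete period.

a₀ = ⌊√1003⌋ = 31.
With m₀=0, d₀=1 and mₖ₊₁ = dₖaₖ − mₖ, dₖ₊₁ = (n − mₖ₊₁²)/dₖ, aₖ₊₁ = ⌊(a₀+mₖ₊₁)/dₖ₊₁⌋:
  k=1: m=31, d=42, a=1
  k=2: m=11, d=21, a=2
  k=3: m=31, d=2, a=31
  k=4: m=31, d=21, a=2
  k=5: m=11, d=42, a=1
  k=6: m=31, d=1, a=62
d=1 and a=2a₀=62 at k=6, so the next step gives (m, d) = (31, 42) again — its k=1 value — and the period has length 6.

[31; 1, 2, 31, 2, 1, 62]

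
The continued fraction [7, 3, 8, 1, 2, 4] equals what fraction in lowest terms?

2577/352

Fold from the inside: start with 4/1.
  2 + 1/4 = 9/4
  1 + 4/9 = 13/9
  8 + 9/13 = 113/13
  3 + 13/113 = 352/113
  7 + 113/352 = 2577/352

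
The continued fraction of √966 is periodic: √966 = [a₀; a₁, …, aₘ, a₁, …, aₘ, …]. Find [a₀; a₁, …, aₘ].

a₀ = ⌊√966⌋ = 31.
With m₀=0, d₀=1 and mₖ₊₁ = dₖaₖ − mₖ, dₖ₊₁ = (n − mₖ₊₁²)/dₖ, aₖ₊₁ = ⌊(a₀+mₖ₊₁)/dₖ₊₁⌋:
  k=1: m=31, d=5, a=12
  k=2: m=29, d=25, a=2
  k=3: m=21, d=21, a=2
  k=4: m=21, d=25, a=2
  k=5: m=29, d=5, a=12
  k=6: m=31, d=1, a=62
d=1 and a=2a₀=62 at k=6, so the next step gives (m, d) = (31, 5) again — its k=1 value — and the period has length 6.

[31; 12, 2, 2, 2, 12, 62]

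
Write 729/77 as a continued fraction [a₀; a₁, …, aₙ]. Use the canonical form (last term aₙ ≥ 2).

729 = 9*77 + 36
77 = 2*36 + 5
36 = 7*5 + 1
5 = 5*1 + 0  (stop)
So 729/77 = [9; 2, 7, 5].

[9; 2, 7, 5]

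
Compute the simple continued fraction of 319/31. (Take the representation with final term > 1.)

319 = 10·31 + 9
31 = 3·9 + 4
9 = 2·4 + 1
4 = 4·1 + 0  (stop)
So 319/31 = [10; 3, 2, 4].

[10; 3, 2, 4]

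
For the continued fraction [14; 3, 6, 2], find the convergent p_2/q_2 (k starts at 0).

Using pₖ = aₖpₖ₋₁ + pₖ₋₂, qₖ = aₖqₖ₋₁ + qₖ₋₂ (with p₋₁=1, p₋₂=0, q₋₁=0, q₋₂=1):
  k=0: a=14, p=14, q=1
  k=1: a=3, p=43, q=3
  k=2: a=6, p=272, q=19

272/19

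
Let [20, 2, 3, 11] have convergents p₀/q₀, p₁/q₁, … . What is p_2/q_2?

143/7

Using pₖ = aₖpₖ₋₁ + pₖ₋₂, qₖ = aₖqₖ₋₁ + qₖ₋₂ (with p₋₁=1, p₋₂=0, q₋₁=0, q₋₂=1):
  k=0: a=20, p=20, q=1
  k=1: a=2, p=41, q=2
  k=2: a=3, p=143, q=7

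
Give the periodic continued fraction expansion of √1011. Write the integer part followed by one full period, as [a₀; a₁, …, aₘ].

[31; 1, 3, 1, 9, 1, 3, 1, 62]

a₀ = ⌊√1011⌋ = 31.
With m₀=0, d₀=1 and mₖ₊₁ = dₖaₖ − mₖ, dₖ₊₁ = (n − mₖ₊₁²)/dₖ, aₖ₊₁ = ⌊(a₀+mₖ₊₁)/dₖ₊₁⌋:
  k=1: m=31, d=50, a=1
  k=2: m=19, d=13, a=3
  k=3: m=20, d=47, a=1
  k=4: m=27, d=6, a=9
  k=5: m=27, d=47, a=1
  k=6: m=20, d=13, a=3
  k=7: m=19, d=50, a=1
  k=8: m=31, d=1, a=62
d=1 and a=2a₀=62 at k=8, so the next step gives (m, d) = (31, 50) again — its k=1 value — and the period has length 8.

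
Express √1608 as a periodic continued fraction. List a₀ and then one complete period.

[40; 10, 80]

a₀ = ⌊√1608⌋ = 40.
With m₀=0, d₀=1 and mₖ₊₁ = dₖaₖ − mₖ, dₖ₊₁ = (n − mₖ₊₁²)/dₖ, aₖ₊₁ = ⌊(a₀+mₖ₊₁)/dₖ₊₁⌋:
  k=1: m=40, d=8, a=10
  k=2: m=40, d=1, a=80
d=1 and a=2a₀=80 at k=2, so the next step gives (m, d) = (40, 8) again — its k=1 value — and the period has length 2.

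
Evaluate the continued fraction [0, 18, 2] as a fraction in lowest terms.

2/37

Fold from the inside: start with 2/1.
  18 + 1/2 = 37/2
  0 + 2/37 = 2/37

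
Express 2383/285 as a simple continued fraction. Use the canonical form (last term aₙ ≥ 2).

2383 = 8×285 + 103
285 = 2×103 + 79
103 = 1×79 + 24
79 = 3×24 + 7
24 = 3×7 + 3
7 = 2×3 + 1
3 = 3×1 + 0  (stop)
So 2383/285 = [8; 2, 1, 3, 3, 2, 3].

[8; 2, 1, 3, 3, 2, 3]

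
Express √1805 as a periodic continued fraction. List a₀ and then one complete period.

a₀ = ⌊√1805⌋ = 42.
With m₀=0, d₀=1 and mₖ₊₁ = dₖaₖ − mₖ, dₖ₊₁ = (n − mₖ₊₁²)/dₖ, aₖ₊₁ = ⌊(a₀+mₖ₊₁)/dₖ₊₁⌋:
  k=1: m=42, d=41, a=2
  k=2: m=40, d=5, a=16
  k=3: m=40, d=41, a=2
  k=4: m=42, d=1, a=84
d=1 and a=2a₀=84 at k=4, so the next step gives (m, d) = (42, 41) again — its k=1 value — and the period has length 4.

[42; 2, 16, 2, 84]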